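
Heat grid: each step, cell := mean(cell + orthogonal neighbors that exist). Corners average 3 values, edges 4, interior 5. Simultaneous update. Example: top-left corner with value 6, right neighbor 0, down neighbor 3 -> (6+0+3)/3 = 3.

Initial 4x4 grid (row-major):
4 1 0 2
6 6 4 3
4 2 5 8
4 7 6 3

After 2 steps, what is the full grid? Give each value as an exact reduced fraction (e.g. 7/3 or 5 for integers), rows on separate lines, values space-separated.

Answer: 137/36 359/120 293/120 23/9
247/60 399/100 92/25 107/30
47/10 447/100 117/25 59/12
55/12 99/20 31/6 47/9

Derivation:
After step 1:
  11/3 11/4 7/4 5/3
  5 19/5 18/5 17/4
  4 24/5 5 19/4
  5 19/4 21/4 17/3
After step 2:
  137/36 359/120 293/120 23/9
  247/60 399/100 92/25 107/30
  47/10 447/100 117/25 59/12
  55/12 99/20 31/6 47/9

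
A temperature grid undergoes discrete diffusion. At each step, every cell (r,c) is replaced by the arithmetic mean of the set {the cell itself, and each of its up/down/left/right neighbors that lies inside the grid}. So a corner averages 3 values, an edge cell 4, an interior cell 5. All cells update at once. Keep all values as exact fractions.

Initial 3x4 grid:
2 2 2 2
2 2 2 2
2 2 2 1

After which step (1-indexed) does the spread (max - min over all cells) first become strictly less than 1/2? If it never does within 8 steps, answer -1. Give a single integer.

Step 1: max=2, min=5/3, spread=1/3
  -> spread < 1/2 first at step 1
Step 2: max=2, min=31/18, spread=5/18
Step 3: max=2, min=391/216, spread=41/216
Step 4: max=2, min=47623/25920, spread=4217/25920
Step 5: max=14321/7200, min=2901251/1555200, spread=38417/311040
Step 6: max=285403/144000, min=175423789/93312000, spread=1903471/18662400
Step 7: max=8524241/4320000, min=10596450911/5598720000, spread=18038617/223948800
Step 8: max=764673241/388800000, min=638578217149/335923200000, spread=883978523/13436928000

Answer: 1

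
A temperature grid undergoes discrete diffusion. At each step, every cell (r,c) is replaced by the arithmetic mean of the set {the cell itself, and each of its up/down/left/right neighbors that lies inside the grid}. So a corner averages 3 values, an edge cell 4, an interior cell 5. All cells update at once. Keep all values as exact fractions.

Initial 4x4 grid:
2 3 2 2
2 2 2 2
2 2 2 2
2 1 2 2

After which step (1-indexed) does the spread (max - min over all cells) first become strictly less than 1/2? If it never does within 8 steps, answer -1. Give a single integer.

Step 1: max=7/3, min=5/3, spread=2/3
Step 2: max=271/120, min=209/120, spread=31/60
Step 3: max=2371/1080, min=1949/1080, spread=211/540
  -> spread < 1/2 first at step 3
Step 4: max=231871/108000, min=200129/108000, spread=15871/54000
Step 5: max=2059891/972000, min=1828109/972000, spread=115891/486000
Step 6: max=203632711/97200000, min=185167289/97200000, spread=9232711/48600000
Step 7: max=1816759531/874800000, min=1682440469/874800000, spread=67159531/437400000
Step 8: max=180580197151/87480000000, min=169339802849/87480000000, spread=5620197151/43740000000

Answer: 3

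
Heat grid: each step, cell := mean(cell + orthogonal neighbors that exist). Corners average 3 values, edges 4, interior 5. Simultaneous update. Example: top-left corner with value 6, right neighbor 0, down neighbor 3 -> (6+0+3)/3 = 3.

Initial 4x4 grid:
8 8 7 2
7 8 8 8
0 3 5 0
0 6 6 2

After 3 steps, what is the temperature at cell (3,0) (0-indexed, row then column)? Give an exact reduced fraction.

Answer: 811/240

Derivation:
Step 1: cell (3,0) = 2
Step 2: cell (3,0) = 11/4
Step 3: cell (3,0) = 811/240
Full grid after step 3:
  14293/2160 12271/1800 11311/1800 12577/2160
  40999/7200 35251/6000 34927/6000 36739/7200
  9877/2400 1843/400 5477/1200 6383/1440
  811/240 4421/1200 2923/720 8239/2160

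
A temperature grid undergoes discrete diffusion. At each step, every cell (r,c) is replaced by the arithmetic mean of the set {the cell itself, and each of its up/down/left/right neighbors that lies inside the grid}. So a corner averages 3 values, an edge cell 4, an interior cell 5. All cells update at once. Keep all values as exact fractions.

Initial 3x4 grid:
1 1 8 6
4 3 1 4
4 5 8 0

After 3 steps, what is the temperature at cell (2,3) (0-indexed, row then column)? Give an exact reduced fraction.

Step 1: cell (2,3) = 4
Step 2: cell (2,3) = 41/12
Step 3: cell (2,3) = 2911/720
Full grid after step 3:
  2111/720 2809/800 3069/800 263/60
  6149/1800 20753/6000 4113/1000 18749/4800
  3979/1080 14503/3600 761/200 2911/720

Answer: 2911/720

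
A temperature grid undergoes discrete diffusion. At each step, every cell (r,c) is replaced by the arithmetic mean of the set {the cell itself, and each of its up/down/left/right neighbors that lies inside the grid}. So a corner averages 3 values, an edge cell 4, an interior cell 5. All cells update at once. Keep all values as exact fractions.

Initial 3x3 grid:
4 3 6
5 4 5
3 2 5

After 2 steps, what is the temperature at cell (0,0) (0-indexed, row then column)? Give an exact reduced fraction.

Answer: 49/12

Derivation:
Step 1: cell (0,0) = 4
Step 2: cell (0,0) = 49/12
Full grid after step 2:
  49/12 1003/240 167/36
  227/60 411/100 131/30
  65/18 439/120 25/6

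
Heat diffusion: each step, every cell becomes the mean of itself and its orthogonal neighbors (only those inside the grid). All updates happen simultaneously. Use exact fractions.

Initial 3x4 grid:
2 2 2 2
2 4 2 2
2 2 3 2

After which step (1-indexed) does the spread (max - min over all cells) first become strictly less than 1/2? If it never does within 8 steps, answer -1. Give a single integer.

Step 1: max=11/4, min=2, spread=3/4
Step 2: max=51/20, min=2, spread=11/20
Step 3: max=49/20, min=781/360, spread=101/360
  -> spread < 1/2 first at step 3
Step 4: max=10313/4320, min=4699/2160, spread=61/288
Step 5: max=85241/36000, min=1927/864, spread=464/3375
Step 6: max=36680513/15552000, min=8706667/3888000, spread=370769/3110400
Step 7: max=2187165907/933120000, min=527094793/233280000, spread=5252449/62208000
Step 8: max=130968197993/55987200000, min=391724507/172800000, spread=161978309/2239488000

Answer: 3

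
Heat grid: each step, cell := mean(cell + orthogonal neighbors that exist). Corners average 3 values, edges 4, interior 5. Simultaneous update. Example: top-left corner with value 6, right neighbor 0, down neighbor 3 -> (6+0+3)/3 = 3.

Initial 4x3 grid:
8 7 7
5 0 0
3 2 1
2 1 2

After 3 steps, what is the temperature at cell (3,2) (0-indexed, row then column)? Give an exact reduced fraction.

Answer: 821/540

Derivation:
Step 1: cell (3,2) = 4/3
Step 2: cell (3,2) = 13/9
Step 3: cell (3,2) = 821/540
Full grid after step 3:
  5189/1080 31487/7200 8383/2160
  13721/3600 20261/6000 20467/7200
  1651/600 3269/1500 13787/7200
  1553/720 26479/14400 821/540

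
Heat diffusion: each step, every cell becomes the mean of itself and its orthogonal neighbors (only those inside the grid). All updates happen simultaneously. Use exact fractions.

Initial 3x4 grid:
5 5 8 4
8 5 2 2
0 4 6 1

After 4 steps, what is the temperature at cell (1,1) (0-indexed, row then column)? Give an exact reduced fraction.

Answer: 271693/60000

Derivation:
Step 1: cell (1,1) = 24/5
Step 2: cell (1,1) = 117/25
Step 3: cell (1,1) = 2271/500
Step 4: cell (1,1) = 271693/60000
Full grid after step 4:
  108223/21600 21761/4500 242077/54000 528983/129600
  75073/16000 271693/60000 1468133/360000 3296287/864000
  94523/21600 37147/9000 5707/1500 151661/43200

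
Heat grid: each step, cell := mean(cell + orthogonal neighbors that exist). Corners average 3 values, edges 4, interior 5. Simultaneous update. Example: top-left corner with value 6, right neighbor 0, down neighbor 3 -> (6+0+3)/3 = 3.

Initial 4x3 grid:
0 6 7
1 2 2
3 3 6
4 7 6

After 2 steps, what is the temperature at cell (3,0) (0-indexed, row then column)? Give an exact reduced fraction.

Answer: 149/36

Derivation:
Step 1: cell (3,0) = 14/3
Step 2: cell (3,0) = 149/36
Full grid after step 2:
  91/36 833/240 13/3
  563/240 33/10 163/40
  787/240 19/5 571/120
  149/36 101/20 187/36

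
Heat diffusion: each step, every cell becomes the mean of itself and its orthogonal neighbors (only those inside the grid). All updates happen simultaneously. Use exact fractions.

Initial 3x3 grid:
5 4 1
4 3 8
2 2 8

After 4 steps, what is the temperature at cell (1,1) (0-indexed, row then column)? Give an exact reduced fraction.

Answer: 731423/180000

Derivation:
Step 1: cell (1,1) = 21/5
Step 2: cell (1,1) = 197/50
Step 3: cell (1,1) = 12409/3000
Step 4: cell (1,1) = 731423/180000
Full grid after step 4:
  493249/129600 3514183/864000 553699/129600
  550843/144000 731423/180000 952577/216000
  494399/129600 3580933/864000 190283/43200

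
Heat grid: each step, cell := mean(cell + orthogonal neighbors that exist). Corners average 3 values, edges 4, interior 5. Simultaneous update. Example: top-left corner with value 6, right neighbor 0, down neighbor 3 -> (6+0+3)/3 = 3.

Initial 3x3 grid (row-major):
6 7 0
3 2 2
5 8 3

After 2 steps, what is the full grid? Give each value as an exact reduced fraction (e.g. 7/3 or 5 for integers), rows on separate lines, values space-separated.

After step 1:
  16/3 15/4 3
  4 22/5 7/4
  16/3 9/2 13/3
After step 2:
  157/36 989/240 17/6
  143/30 92/25 809/240
  83/18 557/120 127/36

Answer: 157/36 989/240 17/6
143/30 92/25 809/240
83/18 557/120 127/36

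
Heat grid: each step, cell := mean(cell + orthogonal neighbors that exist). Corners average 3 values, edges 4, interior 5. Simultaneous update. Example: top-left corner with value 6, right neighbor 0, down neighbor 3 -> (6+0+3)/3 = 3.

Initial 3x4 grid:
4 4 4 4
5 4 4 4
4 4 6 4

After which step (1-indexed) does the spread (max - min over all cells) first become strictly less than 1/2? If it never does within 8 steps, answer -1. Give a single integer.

Answer: 3

Derivation:
Step 1: max=14/3, min=4, spread=2/3
Step 2: max=271/60, min=4, spread=31/60
Step 3: max=2371/540, min=617/150, spread=749/2700
  -> spread < 1/2 first at step 3
Step 4: max=235243/54000, min=11209/2700, spread=11063/54000
Step 5: max=14014927/3240000, min=565573/135000, spread=17647/129600
Step 6: max=836956793/194400000, min=40908029/9720000, spread=18796213/194400000
Step 7: max=50098760887/11664000000, min=1231927393/291600000, spread=273888389/3888000000
Step 8: max=7198376556127/1679616000000, min=16461289511/3888000000, spread=696795899/13436928000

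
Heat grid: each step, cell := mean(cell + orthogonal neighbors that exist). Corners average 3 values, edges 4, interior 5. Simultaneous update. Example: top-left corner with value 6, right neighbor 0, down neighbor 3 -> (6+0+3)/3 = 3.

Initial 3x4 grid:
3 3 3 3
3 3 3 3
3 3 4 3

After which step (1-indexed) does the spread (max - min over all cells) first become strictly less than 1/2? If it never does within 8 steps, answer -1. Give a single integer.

Step 1: max=10/3, min=3, spread=1/3
  -> spread < 1/2 first at step 1
Step 2: max=391/120, min=3, spread=31/120
Step 3: max=3451/1080, min=3, spread=211/1080
Step 4: max=340897/108000, min=5447/1800, spread=14077/108000
Step 5: max=3056407/972000, min=327683/108000, spread=5363/48600
Step 6: max=91220809/29160000, min=182869/60000, spread=93859/1166400
Step 7: max=5459074481/1749600000, min=296936467/97200000, spread=4568723/69984000
Step 8: max=326708435629/104976000000, min=8929618889/2916000000, spread=8387449/167961600

Answer: 1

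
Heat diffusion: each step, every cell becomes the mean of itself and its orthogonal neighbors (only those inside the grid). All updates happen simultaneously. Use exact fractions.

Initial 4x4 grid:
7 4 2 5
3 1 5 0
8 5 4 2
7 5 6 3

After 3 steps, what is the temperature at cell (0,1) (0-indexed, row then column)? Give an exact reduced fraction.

Step 1: cell (0,1) = 7/2
Step 2: cell (0,1) = 473/120
Step 3: cell (0,1) = 848/225
Full grid after step 3:
  2329/540 848/225 1529/450 6239/2160
  4097/900 6211/1500 19721/6000 22349/7200
  4727/900 27649/6000 11903/3000 23269/7200
  12151/2160 37501/7200 30709/7200 4097/1080

Answer: 848/225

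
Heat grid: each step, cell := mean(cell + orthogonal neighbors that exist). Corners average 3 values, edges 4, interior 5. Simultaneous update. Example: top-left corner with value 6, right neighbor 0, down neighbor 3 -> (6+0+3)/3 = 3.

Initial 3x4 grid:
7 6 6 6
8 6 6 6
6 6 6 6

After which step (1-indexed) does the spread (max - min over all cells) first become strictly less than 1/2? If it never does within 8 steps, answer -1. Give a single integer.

Step 1: max=7, min=6, spread=1
Step 2: max=1609/240, min=6, spread=169/240
Step 3: max=1187/180, min=6, spread=107/180
Step 4: max=31169/4800, min=9047/1500, spread=11093/24000
  -> spread < 1/2 first at step 4
Step 5: max=16711129/2592000, min=654241/108000, spread=201869/518400
Step 6: max=995659471/155520000, min=131497573/21600000, spread=244384727/777600000
Step 7: max=19822595863/3110400000, min=1188079243/194400000, spread=3614791/13824000
Step 8: max=3553877368751/559872000000, min=158963873921/25920000000, spread=601288460287/2799360000000

Answer: 4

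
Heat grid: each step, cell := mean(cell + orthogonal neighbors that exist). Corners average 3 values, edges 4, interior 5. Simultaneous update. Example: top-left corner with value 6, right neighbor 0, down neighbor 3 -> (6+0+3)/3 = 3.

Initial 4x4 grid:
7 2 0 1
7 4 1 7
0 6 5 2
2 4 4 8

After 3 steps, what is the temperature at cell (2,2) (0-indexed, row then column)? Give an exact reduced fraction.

Answer: 11759/3000

Derivation:
Step 1: cell (2,2) = 18/5
Step 2: cell (2,2) = 431/100
Step 3: cell (2,2) = 11759/3000
Full grid after step 3:
  875/216 25427/7200 3983/1440 2987/1080
  28907/7200 11017/3000 413/120 4607/1440
  8993/2400 3841/1000 11759/3000 30883/7200
  421/120 9133/2400 31663/7200 4913/1080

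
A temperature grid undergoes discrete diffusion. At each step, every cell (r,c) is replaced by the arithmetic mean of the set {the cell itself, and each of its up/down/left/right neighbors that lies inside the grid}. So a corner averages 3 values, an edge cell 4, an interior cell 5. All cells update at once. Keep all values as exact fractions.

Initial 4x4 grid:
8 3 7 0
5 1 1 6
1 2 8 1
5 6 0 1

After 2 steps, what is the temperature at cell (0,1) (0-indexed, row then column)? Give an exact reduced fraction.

Answer: 457/120

Derivation:
Step 1: cell (0,1) = 19/4
Step 2: cell (0,1) = 457/120
Full grid after step 2:
  83/18 457/120 493/120 109/36
  221/60 191/50 283/100 56/15
  73/20 149/50 367/100 34/15
  7/2 73/20 151/60 101/36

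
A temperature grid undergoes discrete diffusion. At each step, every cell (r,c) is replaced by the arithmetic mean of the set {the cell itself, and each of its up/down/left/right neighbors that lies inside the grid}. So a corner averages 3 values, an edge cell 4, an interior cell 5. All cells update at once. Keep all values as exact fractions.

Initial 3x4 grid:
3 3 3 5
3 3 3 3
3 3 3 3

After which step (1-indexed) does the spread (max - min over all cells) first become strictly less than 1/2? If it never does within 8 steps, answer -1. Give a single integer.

Answer: 3

Derivation:
Step 1: max=11/3, min=3, spread=2/3
Step 2: max=32/9, min=3, spread=5/9
Step 3: max=365/108, min=3, spread=41/108
  -> spread < 1/2 first at step 3
Step 4: max=43097/12960, min=3, spread=4217/12960
Step 5: max=2541949/777600, min=10879/3600, spread=38417/155520
Step 6: max=151168211/46656000, min=218597/72000, spread=1903471/9331200
Step 7: max=8999069089/2799360000, min=6595759/2160000, spread=18038617/111974400
Step 8: max=537152982851/167961600000, min=596126759/194400000, spread=883978523/6718464000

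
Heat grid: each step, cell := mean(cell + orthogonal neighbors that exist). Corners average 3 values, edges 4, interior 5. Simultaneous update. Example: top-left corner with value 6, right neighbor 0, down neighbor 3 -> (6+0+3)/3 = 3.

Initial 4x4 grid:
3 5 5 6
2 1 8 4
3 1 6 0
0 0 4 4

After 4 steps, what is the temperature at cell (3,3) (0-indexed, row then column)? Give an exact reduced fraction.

Answer: 212113/64800

Derivation:
Step 1: cell (3,3) = 8/3
Step 2: cell (3,3) = 29/9
Step 3: cell (3,3) = 6943/2160
Step 4: cell (3,3) = 212113/64800
Full grid after step 4:
  208979/64800 405709/108000 52049/12000 9997/2160
  608423/216000 594329/180000 119603/30000 38413/9000
  160397/72000 26933/10000 120167/36000 99509/27000
  6943/3600 166657/72000 626827/216000 212113/64800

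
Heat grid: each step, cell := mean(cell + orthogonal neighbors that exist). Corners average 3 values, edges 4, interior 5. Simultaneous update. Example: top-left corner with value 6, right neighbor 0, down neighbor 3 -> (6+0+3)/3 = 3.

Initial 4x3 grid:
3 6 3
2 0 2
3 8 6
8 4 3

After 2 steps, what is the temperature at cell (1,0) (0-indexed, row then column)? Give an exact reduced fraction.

Answer: 871/240

Derivation:
Step 1: cell (1,0) = 2
Step 2: cell (1,0) = 871/240
Full grid after step 2:
  26/9 209/60 113/36
  871/240 311/100 443/120
  329/80 471/100 481/120
  16/3 1157/240 89/18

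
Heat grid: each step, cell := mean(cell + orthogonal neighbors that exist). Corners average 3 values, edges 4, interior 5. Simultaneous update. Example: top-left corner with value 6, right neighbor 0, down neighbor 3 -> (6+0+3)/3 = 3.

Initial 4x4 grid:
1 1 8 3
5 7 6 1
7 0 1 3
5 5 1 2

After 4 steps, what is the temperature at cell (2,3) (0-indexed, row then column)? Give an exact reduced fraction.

Answer: 16669/6000

Derivation:
Step 1: cell (2,3) = 7/4
Step 2: cell (2,3) = 23/10
Step 3: cell (2,3) = 533/200
Step 4: cell (2,3) = 16669/6000
Full grid after step 4:
  65141/16200 168223/43200 93587/24000 80047/21600
  171109/43200 35287/9000 70767/20000 61249/18000
  878257/216000 647389/180000 23819/7500 16669/6000
  50339/12960 191053/54000 50647/18000 2279/900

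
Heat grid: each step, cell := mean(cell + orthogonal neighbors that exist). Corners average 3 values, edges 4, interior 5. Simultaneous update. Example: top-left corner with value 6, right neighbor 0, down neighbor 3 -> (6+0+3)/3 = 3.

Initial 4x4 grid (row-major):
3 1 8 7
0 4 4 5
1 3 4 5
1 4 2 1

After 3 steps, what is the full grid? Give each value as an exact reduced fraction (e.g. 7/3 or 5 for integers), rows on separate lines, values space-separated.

After step 1:
  4/3 4 5 20/3
  2 12/5 5 21/4
  5/4 16/5 18/5 15/4
  2 5/2 11/4 8/3
After step 2:
  22/9 191/60 31/6 203/36
  419/240 83/25 17/4 31/6
  169/80 259/100 183/50 229/60
  23/12 209/80 691/240 55/18
After step 3:
  5309/2160 12703/3600 3283/720 575/108
  17321/7200 18107/6000 6469/1500 3397/720
  1673/800 2859/1000 4127/1200 14129/3600
  797/360 5999/2400 21973/7200 7021/2160

Answer: 5309/2160 12703/3600 3283/720 575/108
17321/7200 18107/6000 6469/1500 3397/720
1673/800 2859/1000 4127/1200 14129/3600
797/360 5999/2400 21973/7200 7021/2160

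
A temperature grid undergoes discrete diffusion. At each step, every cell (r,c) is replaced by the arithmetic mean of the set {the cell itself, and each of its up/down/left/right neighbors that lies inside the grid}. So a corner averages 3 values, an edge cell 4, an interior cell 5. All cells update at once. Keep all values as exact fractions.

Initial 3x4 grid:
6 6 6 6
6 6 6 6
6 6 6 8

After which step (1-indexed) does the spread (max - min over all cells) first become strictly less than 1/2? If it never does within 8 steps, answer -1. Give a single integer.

Answer: 3

Derivation:
Step 1: max=20/3, min=6, spread=2/3
Step 2: max=59/9, min=6, spread=5/9
Step 3: max=689/108, min=6, spread=41/108
  -> spread < 1/2 first at step 3
Step 4: max=81977/12960, min=6, spread=4217/12960
Step 5: max=4874749/777600, min=21679/3600, spread=38417/155520
Step 6: max=291136211/46656000, min=434597/72000, spread=1903471/9331200
Step 7: max=17397149089/2799360000, min=13075759/2160000, spread=18038617/111974400
Step 8: max=1041037782851/167961600000, min=1179326759/194400000, spread=883978523/6718464000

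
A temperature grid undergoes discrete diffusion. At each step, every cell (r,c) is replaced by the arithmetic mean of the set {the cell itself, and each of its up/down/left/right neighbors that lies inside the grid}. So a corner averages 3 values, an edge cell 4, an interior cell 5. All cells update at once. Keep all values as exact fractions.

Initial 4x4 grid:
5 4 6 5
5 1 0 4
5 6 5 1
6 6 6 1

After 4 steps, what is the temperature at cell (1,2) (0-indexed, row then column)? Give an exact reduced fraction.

Answer: 27541/7500

Derivation:
Step 1: cell (1,2) = 16/5
Step 2: cell (1,2) = 13/4
Step 3: cell (1,2) = 1813/500
Step 4: cell (1,2) = 27541/7500
Full grid after step 4:
  53831/12960 854959/216000 270493/72000 161/45
  468557/108000 732769/180000 27541/7500 251203/72000
  511829/108000 19771/4500 138419/36000 745993/216000
  20389/4050 506519/108000 437699/108000 235069/64800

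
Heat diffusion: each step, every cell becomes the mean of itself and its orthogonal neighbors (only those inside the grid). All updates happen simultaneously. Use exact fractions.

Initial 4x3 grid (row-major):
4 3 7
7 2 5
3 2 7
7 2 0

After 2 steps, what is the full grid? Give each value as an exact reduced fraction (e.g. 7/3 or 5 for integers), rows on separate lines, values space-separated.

After step 1:
  14/3 4 5
  4 19/5 21/4
  19/4 16/5 7/2
  4 11/4 3
After step 2:
  38/9 131/30 19/4
  1033/240 81/20 351/80
  319/80 18/5 299/80
  23/6 259/80 37/12

Answer: 38/9 131/30 19/4
1033/240 81/20 351/80
319/80 18/5 299/80
23/6 259/80 37/12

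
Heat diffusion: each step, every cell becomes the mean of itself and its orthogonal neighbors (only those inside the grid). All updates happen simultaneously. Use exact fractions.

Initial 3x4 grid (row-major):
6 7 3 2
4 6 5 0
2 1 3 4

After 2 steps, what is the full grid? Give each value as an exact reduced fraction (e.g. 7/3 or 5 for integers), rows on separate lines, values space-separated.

Answer: 47/9 1201/240 889/240 26/9
171/40 21/5 73/20 203/80
59/18 791/240 719/240 25/9

Derivation:
After step 1:
  17/3 11/2 17/4 5/3
  9/2 23/5 17/5 11/4
  7/3 3 13/4 7/3
After step 2:
  47/9 1201/240 889/240 26/9
  171/40 21/5 73/20 203/80
  59/18 791/240 719/240 25/9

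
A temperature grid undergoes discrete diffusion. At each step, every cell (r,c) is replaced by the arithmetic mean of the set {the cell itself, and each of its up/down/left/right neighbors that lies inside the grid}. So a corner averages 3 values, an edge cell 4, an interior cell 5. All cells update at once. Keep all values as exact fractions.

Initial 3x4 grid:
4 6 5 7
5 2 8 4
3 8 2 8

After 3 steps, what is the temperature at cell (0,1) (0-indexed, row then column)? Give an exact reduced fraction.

Step 1: cell (0,1) = 17/4
Step 2: cell (0,1) = 431/80
Step 3: cell (0,1) = 2281/480
Full grid after step 3:
  3491/720 2281/480 8137/1440 5941/1080
  1271/288 3107/600 2027/400 1121/192
  10403/2160 6703/1440 7937/1440 1439/270

Answer: 2281/480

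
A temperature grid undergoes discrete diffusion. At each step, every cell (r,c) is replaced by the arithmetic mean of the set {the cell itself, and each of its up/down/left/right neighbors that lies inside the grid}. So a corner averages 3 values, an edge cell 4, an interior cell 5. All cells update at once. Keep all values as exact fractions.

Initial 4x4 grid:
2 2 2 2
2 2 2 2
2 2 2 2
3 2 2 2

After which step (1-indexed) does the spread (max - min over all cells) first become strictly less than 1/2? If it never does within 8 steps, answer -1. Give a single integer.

Step 1: max=7/3, min=2, spread=1/3
  -> spread < 1/2 first at step 1
Step 2: max=41/18, min=2, spread=5/18
Step 3: max=473/216, min=2, spread=41/216
Step 4: max=14003/6480, min=2, spread=1043/6480
Step 5: max=414353/194400, min=2, spread=25553/194400
Step 6: max=12335459/5832000, min=36079/18000, spread=645863/5832000
Step 7: max=367561691/174960000, min=240971/120000, spread=16225973/174960000
Step 8: max=10975077983/5248800000, min=108701/54000, spread=409340783/5248800000

Answer: 1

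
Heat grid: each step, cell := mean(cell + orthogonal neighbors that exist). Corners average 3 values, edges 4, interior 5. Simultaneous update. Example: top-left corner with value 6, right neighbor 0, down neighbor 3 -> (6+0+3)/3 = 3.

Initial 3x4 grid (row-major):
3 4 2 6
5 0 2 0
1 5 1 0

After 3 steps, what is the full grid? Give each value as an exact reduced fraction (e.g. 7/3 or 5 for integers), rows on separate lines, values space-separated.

Answer: 187/60 2103/800 19177/7200 947/432
38729/14400 16321/6000 1911/1000 1201/600
382/135 15427/7200 13877/7200 607/432

Derivation:
After step 1:
  4 9/4 7/2 8/3
  9/4 16/5 1 2
  11/3 7/4 2 1/3
After step 2:
  17/6 259/80 113/48 49/18
  787/240 209/100 117/50 3/2
  23/9 637/240 61/48 13/9
After step 3:
  187/60 2103/800 19177/7200 947/432
  38729/14400 16321/6000 1911/1000 1201/600
  382/135 15427/7200 13877/7200 607/432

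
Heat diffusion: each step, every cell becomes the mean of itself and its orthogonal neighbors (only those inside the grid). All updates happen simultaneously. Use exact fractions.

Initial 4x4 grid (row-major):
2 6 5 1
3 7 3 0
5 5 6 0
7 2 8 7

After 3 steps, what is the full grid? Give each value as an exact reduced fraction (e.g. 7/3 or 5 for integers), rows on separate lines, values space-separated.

After step 1:
  11/3 5 15/4 2
  17/4 24/5 21/5 1
  5 5 22/5 13/4
  14/3 11/2 23/4 5
After step 2:
  155/36 1033/240 299/80 9/4
  1063/240 93/20 363/100 209/80
  227/48 247/50 113/25 273/80
  91/18 251/48 413/80 14/3
After step 3:
  2347/540 6119/1440 8353/2400 43/15
  6521/1440 3293/750 383/100 2381/800
  34477/7200 14441/3000 4333/1000 9127/2400
  1081/216 36697/7200 11747/2400 1589/360

Answer: 2347/540 6119/1440 8353/2400 43/15
6521/1440 3293/750 383/100 2381/800
34477/7200 14441/3000 4333/1000 9127/2400
1081/216 36697/7200 11747/2400 1589/360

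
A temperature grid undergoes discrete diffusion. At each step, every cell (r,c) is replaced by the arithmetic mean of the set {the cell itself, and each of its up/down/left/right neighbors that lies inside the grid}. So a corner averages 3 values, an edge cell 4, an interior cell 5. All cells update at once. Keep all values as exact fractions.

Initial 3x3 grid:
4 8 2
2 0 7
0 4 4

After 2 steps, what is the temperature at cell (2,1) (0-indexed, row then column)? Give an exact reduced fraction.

Answer: 33/10

Derivation:
Step 1: cell (2,1) = 2
Step 2: cell (2,1) = 33/10
Full grid after step 2:
  29/9 541/120 149/36
  371/120 289/100 1087/240
  11/6 33/10 41/12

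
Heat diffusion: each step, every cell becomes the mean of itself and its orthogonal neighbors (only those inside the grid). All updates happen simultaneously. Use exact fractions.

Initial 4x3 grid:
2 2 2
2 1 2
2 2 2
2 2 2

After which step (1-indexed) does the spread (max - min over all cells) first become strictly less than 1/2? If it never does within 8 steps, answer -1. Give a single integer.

Answer: 1

Derivation:
Step 1: max=2, min=7/4, spread=1/4
  -> spread < 1/2 first at step 1
Step 2: max=2, min=177/100, spread=23/100
Step 3: max=787/400, min=8789/4800, spread=131/960
Step 4: max=14009/7200, min=79849/43200, spread=841/8640
Step 5: max=2786627/1440000, min=32017949/17280000, spread=56863/691200
Step 6: max=24930457/12960000, min=289505659/155520000, spread=386393/6220800
Step 7: max=9947641187/5184000000, min=116022276869/62208000000, spread=26795339/497664000
Step 8: max=594993850333/311040000000, min=6981144285871/3732480000000, spread=254051069/5971968000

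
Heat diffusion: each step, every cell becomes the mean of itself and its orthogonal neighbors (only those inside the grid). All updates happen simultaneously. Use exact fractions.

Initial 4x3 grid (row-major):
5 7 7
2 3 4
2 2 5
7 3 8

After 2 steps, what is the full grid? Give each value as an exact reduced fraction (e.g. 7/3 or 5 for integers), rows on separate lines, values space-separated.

Answer: 79/18 593/120 65/12
871/240 397/100 191/40
53/16 98/25 107/24
49/12 13/3 181/36

Derivation:
After step 1:
  14/3 11/2 6
  3 18/5 19/4
  13/4 3 19/4
  4 5 16/3
After step 2:
  79/18 593/120 65/12
  871/240 397/100 191/40
  53/16 98/25 107/24
  49/12 13/3 181/36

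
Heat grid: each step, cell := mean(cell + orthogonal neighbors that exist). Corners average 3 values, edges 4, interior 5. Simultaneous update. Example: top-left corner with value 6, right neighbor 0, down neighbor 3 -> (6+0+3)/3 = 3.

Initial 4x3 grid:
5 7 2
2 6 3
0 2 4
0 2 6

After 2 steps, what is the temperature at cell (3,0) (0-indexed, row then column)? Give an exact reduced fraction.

Step 1: cell (3,0) = 2/3
Step 2: cell (3,0) = 25/18
Full grid after step 2:
  155/36 53/12 17/4
  155/48 94/25 31/8
  463/240 281/100 143/40
  25/18 299/120 41/12

Answer: 25/18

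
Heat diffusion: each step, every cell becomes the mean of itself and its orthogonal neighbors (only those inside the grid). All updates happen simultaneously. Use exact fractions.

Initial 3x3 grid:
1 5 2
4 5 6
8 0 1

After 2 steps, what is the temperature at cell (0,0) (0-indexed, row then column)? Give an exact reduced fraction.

Answer: 133/36

Derivation:
Step 1: cell (0,0) = 10/3
Step 2: cell (0,0) = 133/36
Full grid after step 2:
  133/36 179/48 133/36
  95/24 15/4 85/24
  4 83/24 28/9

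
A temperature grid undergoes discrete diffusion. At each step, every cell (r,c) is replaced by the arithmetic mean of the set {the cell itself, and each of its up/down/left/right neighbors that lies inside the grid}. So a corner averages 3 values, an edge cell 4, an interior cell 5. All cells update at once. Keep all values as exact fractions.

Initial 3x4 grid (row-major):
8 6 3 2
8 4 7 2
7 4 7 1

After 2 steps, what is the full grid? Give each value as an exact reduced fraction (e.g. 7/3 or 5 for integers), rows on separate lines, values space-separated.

Answer: 58/9 1373/240 1001/240 59/18
1573/240 279/50 453/100 199/60
223/36 1343/240 1091/240 133/36

Derivation:
After step 1:
  22/3 21/4 9/2 7/3
  27/4 29/5 23/5 3
  19/3 11/2 19/4 10/3
After step 2:
  58/9 1373/240 1001/240 59/18
  1573/240 279/50 453/100 199/60
  223/36 1343/240 1091/240 133/36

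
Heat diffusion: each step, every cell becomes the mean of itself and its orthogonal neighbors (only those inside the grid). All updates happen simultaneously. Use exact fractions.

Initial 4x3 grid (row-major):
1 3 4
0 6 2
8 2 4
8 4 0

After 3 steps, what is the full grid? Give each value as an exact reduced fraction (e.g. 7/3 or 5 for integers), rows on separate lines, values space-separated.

Answer: 6131/2160 22859/7200 1081/360
26219/7200 18917/6000 4049/1200
29419/7200 23897/6000 5611/1800
10243/2160 27899/7200 3779/1080

Derivation:
After step 1:
  4/3 7/2 3
  15/4 13/5 4
  9/2 24/5 2
  20/3 7/2 8/3
After step 2:
  103/36 313/120 7/2
  731/240 373/100 29/10
  1183/240 87/25 101/30
  44/9 529/120 49/18
After step 3:
  6131/2160 22859/7200 1081/360
  26219/7200 18917/6000 4049/1200
  29419/7200 23897/6000 5611/1800
  10243/2160 27899/7200 3779/1080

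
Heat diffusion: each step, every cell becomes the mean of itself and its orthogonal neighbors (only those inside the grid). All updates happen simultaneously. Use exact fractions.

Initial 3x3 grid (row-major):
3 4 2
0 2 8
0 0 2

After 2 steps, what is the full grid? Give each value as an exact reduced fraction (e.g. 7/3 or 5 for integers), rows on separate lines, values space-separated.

After step 1:
  7/3 11/4 14/3
  5/4 14/5 7/2
  0 1 10/3
After step 2:
  19/9 251/80 131/36
  383/240 113/50 143/40
  3/4 107/60 47/18

Answer: 19/9 251/80 131/36
383/240 113/50 143/40
3/4 107/60 47/18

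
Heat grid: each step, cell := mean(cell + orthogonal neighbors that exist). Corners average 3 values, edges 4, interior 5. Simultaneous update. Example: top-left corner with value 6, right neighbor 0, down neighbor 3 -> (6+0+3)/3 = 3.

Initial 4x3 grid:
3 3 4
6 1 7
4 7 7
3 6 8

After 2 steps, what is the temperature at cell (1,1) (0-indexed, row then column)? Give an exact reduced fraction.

Step 1: cell (1,1) = 24/5
Step 2: cell (1,1) = 104/25
Full grid after step 2:
  41/12 973/240 73/18
  173/40 104/25 161/30
  107/24 561/100 6
  46/9 67/12 27/4

Answer: 104/25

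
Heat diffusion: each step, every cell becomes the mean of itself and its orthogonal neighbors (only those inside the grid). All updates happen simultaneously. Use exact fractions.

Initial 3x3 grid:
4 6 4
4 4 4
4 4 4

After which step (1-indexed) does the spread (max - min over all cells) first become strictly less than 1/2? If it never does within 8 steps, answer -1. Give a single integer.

Step 1: max=14/3, min=4, spread=2/3
Step 2: max=547/120, min=4, spread=67/120
Step 3: max=4757/1080, min=407/100, spread=1807/5400
  -> spread < 1/2 first at step 3
Step 4: max=1885963/432000, min=11161/2700, spread=33401/144000
Step 5: max=16781933/3888000, min=1123391/270000, spread=3025513/19440000
Step 6: max=6685726867/1555200000, min=60355949/14400000, spread=53531/497664
Step 7: max=399280925849/93312000000, min=16343116051/3888000000, spread=450953/5971968
Step 8: max=23903783560603/5598720000000, min=1967248610519/466560000000, spread=3799043/71663616

Answer: 3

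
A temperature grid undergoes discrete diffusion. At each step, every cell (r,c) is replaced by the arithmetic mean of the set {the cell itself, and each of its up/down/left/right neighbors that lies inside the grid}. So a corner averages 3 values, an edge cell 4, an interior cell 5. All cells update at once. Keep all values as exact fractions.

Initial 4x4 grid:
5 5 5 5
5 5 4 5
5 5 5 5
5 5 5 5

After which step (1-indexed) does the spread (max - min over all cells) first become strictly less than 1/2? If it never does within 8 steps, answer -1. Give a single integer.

Step 1: max=5, min=19/4, spread=1/4
  -> spread < 1/2 first at step 1
Step 2: max=5, min=239/50, spread=11/50
Step 3: max=5, min=11633/2400, spread=367/2400
Step 4: max=2987/600, min=52429/10800, spread=1337/10800
Step 5: max=89531/18000, min=1578331/324000, spread=33227/324000
Step 6: max=535951/108000, min=47385673/9720000, spread=849917/9720000
Step 7: max=8031467/1620000, min=1424285653/291600000, spread=21378407/291600000
Step 8: max=2406311657/486000000, min=42773537629/8748000000, spread=540072197/8748000000

Answer: 1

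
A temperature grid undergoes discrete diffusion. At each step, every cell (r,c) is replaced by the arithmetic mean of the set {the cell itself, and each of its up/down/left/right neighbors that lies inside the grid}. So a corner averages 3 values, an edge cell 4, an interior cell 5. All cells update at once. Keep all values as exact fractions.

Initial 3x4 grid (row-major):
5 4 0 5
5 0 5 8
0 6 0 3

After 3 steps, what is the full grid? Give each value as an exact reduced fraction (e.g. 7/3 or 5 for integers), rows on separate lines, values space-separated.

Answer: 1505/432 22471/7200 26831/7200 2069/540
21551/7200 20183/6000 1629/500 6493/1600
679/216 4999/1800 12503/3600 7861/2160

Derivation:
After step 1:
  14/3 9/4 7/2 13/3
  5/2 4 13/5 21/4
  11/3 3/2 7/2 11/3
After step 2:
  113/36 173/48 761/240 157/36
  89/24 257/100 377/100 317/80
  23/9 19/6 169/60 149/36
After step 3:
  1505/432 22471/7200 26831/7200 2069/540
  21551/7200 20183/6000 1629/500 6493/1600
  679/216 4999/1800 12503/3600 7861/2160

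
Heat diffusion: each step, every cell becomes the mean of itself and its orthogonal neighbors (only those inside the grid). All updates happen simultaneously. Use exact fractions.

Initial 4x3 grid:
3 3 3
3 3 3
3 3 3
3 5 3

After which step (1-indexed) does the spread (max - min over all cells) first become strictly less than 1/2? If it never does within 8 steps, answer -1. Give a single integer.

Step 1: max=11/3, min=3, spread=2/3
Step 2: max=427/120, min=3, spread=67/120
Step 3: max=3677/1080, min=3, spread=437/1080
  -> spread < 1/2 first at step 3
Step 4: max=1453531/432000, min=1509/500, spread=29951/86400
Step 5: max=12879821/3888000, min=10283/3375, spread=206761/777600
Step 6: max=5121795571/1555200000, min=8265671/2700000, spread=14430763/62208000
Step 7: max=305043741689/93312000000, min=665652727/216000000, spread=139854109/746496000
Step 8: max=18218631890251/5598720000000, min=60171228977/19440000000, spread=7114543559/44789760000

Answer: 3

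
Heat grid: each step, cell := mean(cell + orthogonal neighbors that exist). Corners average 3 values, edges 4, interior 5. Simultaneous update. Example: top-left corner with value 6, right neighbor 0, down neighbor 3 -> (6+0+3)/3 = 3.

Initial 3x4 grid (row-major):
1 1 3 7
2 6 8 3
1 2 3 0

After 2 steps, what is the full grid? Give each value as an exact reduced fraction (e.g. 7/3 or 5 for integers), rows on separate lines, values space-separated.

Answer: 79/36 379/120 493/120 163/36
93/40 333/100 209/50 463/120
43/18 703/240 257/80 13/4

Derivation:
After step 1:
  4/3 11/4 19/4 13/3
  5/2 19/5 23/5 9/2
  5/3 3 13/4 2
After step 2:
  79/36 379/120 493/120 163/36
  93/40 333/100 209/50 463/120
  43/18 703/240 257/80 13/4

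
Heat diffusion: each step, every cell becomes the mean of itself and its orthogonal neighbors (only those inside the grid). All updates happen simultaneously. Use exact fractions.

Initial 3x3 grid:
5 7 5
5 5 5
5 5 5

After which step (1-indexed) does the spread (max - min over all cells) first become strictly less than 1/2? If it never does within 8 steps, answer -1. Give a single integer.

Answer: 3

Derivation:
Step 1: max=17/3, min=5, spread=2/3
Step 2: max=667/120, min=5, spread=67/120
Step 3: max=5837/1080, min=507/100, spread=1807/5400
  -> spread < 1/2 first at step 3
Step 4: max=2317963/432000, min=13861/2700, spread=33401/144000
Step 5: max=20669933/3888000, min=1393391/270000, spread=3025513/19440000
Step 6: max=8240926867/1555200000, min=74755949/14400000, spread=53531/497664
Step 7: max=492592925849/93312000000, min=20231116051/3888000000, spread=450953/5971968
Step 8: max=29502503560603/5598720000000, min=2433808610519/466560000000, spread=3799043/71663616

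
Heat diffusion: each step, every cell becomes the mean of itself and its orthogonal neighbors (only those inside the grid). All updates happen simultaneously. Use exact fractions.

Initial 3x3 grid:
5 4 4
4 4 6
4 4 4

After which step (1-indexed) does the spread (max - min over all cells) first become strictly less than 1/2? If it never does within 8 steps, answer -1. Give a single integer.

Step 1: max=14/3, min=4, spread=2/3
Step 2: max=547/120, min=49/12, spread=19/40
  -> spread < 1/2 first at step 2
Step 3: max=9679/2160, min=3023/720, spread=61/216
Step 4: max=573113/129600, min=182521/43200, spread=511/2592
Step 5: max=34252111/7776000, min=11058287/2592000, spread=4309/31104
Step 6: max=2043591017/466560000, min=666074089/155520000, spread=36295/373248
Step 7: max=122277658399/27993600000, min=40122192383/9331200000, spread=305773/4478976
Step 8: max=7317973692953/1679616000000, min=2412491741401/559872000000, spread=2575951/53747712

Answer: 2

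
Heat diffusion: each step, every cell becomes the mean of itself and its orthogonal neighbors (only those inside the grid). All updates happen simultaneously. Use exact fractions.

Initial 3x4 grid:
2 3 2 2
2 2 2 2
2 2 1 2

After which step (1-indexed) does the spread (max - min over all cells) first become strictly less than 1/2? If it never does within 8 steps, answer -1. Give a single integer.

Answer: 3

Derivation:
Step 1: max=7/3, min=5/3, spread=2/3
Step 2: max=271/120, min=209/120, spread=31/60
Step 3: max=2371/1080, min=1949/1080, spread=211/540
  -> spread < 1/2 first at step 3
Step 4: max=13799/6480, min=12121/6480, spread=839/3240
Step 5: max=102563/48600, min=91837/48600, spread=5363/24300
Step 6: max=2426659/1166400, min=2238941/1166400, spread=93859/583200
Step 7: max=144536723/69984000, min=135399277/69984000, spread=4568723/34992000
Step 8: max=344310649/167961600, min=327535751/167961600, spread=8387449/83980800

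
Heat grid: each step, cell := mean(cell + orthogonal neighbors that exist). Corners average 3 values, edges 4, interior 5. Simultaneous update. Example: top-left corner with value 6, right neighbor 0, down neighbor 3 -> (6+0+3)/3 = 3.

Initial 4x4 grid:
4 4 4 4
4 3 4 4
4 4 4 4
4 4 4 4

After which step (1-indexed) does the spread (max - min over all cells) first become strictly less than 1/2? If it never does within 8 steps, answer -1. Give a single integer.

Answer: 1

Derivation:
Step 1: max=4, min=15/4, spread=1/4
  -> spread < 1/2 first at step 1
Step 2: max=4, min=189/50, spread=11/50
Step 3: max=4, min=9233/2400, spread=367/2400
Step 4: max=2387/600, min=41629/10800, spread=1337/10800
Step 5: max=71531/18000, min=1254331/324000, spread=33227/324000
Step 6: max=427951/108000, min=37665673/9720000, spread=849917/9720000
Step 7: max=6411467/1620000, min=1132685653/291600000, spread=21378407/291600000
Step 8: max=1920311657/486000000, min=34025537629/8748000000, spread=540072197/8748000000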